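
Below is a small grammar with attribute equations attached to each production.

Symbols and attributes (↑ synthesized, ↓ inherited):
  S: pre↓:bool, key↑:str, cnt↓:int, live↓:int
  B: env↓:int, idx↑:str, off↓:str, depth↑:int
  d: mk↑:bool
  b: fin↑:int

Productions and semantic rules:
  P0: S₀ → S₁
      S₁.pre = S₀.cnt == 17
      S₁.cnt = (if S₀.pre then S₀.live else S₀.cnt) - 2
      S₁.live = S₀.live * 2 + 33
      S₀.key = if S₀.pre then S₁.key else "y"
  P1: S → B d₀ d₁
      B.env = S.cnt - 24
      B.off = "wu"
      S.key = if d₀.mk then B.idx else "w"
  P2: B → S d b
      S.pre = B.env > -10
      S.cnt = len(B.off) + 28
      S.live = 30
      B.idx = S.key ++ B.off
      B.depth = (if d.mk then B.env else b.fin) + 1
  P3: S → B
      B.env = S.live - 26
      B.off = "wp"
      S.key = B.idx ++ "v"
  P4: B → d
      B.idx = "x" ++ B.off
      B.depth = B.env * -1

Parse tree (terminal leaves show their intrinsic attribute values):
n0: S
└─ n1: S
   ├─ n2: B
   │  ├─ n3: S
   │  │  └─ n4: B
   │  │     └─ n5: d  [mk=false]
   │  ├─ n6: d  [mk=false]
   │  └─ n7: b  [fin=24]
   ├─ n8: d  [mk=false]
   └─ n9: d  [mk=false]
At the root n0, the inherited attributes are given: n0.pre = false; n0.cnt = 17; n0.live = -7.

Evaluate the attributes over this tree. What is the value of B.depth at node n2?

25

1. n0.pre = false  [given at root]
2. n0.cnt = 17  [given at root]
3. n0.live = -7  [given at root]
4. n1.pre = true  [S₀.cnt == 17]
5. n1.cnt = 15  [(if S₀.pre then S₀.live else S₀.cnt) - 2]
6. n1.live = 19  [S₀.live * 2 + 33]
7. n2.env = -9  [S.cnt - 24]
8. n2.off = "wu"  ["wu"]
9. n3.pre = true  [B.env > -10]
10. n3.cnt = 30  [len(B.off) + 28]
11. n3.live = 30  [30]
12. n4.env = 4  [S.live - 26]
13. n4.off = "wp"  ["wp"]
14. n5.mk = false  [terminal]
15. n4.idx = "xwp"  ["x" ++ B.off]
16. n4.depth = -4  [B.env * -1]
17. n3.key = "xwpv"  [B.idx ++ "v"]
18. n6.mk = false  [terminal]
19. n7.fin = 24  [terminal]
20. n2.idx = "xwpvwu"  [S.key ++ B.off]
21. n2.depth = 25  [(if d.mk then B.env else b.fin) + 1]
22. n8.mk = false  [terminal]
23. n9.mk = false  [terminal]
24. n1.key = "w"  [if d₀.mk then B.idx else "w"]
25. n0.key = "y"  [if S₀.pre then S₁.key else "y"]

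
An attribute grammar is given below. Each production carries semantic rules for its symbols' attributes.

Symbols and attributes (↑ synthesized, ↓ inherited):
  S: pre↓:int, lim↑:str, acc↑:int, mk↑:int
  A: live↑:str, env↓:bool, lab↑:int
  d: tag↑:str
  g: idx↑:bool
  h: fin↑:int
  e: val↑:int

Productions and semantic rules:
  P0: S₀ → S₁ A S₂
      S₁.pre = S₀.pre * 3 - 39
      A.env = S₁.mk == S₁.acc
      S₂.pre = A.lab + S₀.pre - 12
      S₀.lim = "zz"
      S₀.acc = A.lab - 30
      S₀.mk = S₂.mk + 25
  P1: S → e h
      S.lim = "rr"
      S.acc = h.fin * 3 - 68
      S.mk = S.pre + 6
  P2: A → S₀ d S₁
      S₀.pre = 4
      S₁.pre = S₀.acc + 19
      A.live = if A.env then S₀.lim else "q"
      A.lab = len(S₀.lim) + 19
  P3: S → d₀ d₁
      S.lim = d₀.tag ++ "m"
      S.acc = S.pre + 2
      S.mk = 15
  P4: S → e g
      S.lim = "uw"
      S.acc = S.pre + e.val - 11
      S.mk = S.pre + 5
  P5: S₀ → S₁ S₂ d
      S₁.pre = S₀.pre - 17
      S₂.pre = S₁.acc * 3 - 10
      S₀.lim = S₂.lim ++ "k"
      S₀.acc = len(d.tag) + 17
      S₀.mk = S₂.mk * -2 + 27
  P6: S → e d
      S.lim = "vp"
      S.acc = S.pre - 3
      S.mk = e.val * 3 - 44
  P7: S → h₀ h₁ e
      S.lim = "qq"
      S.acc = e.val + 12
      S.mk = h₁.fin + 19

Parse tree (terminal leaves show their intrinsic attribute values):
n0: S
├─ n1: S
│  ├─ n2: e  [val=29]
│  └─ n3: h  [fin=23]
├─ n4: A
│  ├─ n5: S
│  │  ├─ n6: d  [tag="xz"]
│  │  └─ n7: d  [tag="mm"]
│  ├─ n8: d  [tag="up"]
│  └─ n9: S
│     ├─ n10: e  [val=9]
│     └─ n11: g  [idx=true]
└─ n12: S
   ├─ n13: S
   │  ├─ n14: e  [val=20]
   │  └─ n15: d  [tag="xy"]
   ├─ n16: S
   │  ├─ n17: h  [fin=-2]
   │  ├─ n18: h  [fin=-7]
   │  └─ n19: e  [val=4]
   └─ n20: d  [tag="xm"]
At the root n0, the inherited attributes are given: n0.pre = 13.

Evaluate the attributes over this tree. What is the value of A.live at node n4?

1. n0.pre = 13  [given at root]
2. n1.pre = 0  [S₀.pre * 3 - 39]
3. n2.val = 29  [terminal]
4. n3.fin = 23  [terminal]
5. n1.lim = "rr"  ["rr"]
6. n1.acc = 1  [h.fin * 3 - 68]
7. n1.mk = 6  [S.pre + 6]
8. n4.env = false  [S₁.mk == S₁.acc]
9. n5.pre = 4  [4]
10. n6.tag = "xz"  [terminal]
11. n7.tag = "mm"  [terminal]
12. n5.lim = "xzm"  [d₀.tag ++ "m"]
13. n5.acc = 6  [S.pre + 2]
14. n5.mk = 15  [15]
15. n8.tag = "up"  [terminal]
16. n9.pre = 25  [S₀.acc + 19]
17. n10.val = 9  [terminal]
18. n11.idx = true  [terminal]
19. n9.lim = "uw"  ["uw"]
20. n9.acc = 23  [S.pre + e.val - 11]
21. n9.mk = 30  [S.pre + 5]
22. n4.live = "q"  [if A.env then S₀.lim else "q"]
23. n4.lab = 22  [len(S₀.lim) + 19]
24. n12.pre = 23  [A.lab + S₀.pre - 12]
25. n13.pre = 6  [S₀.pre - 17]
26. n14.val = 20  [terminal]
27. n15.tag = "xy"  [terminal]
28. n13.lim = "vp"  ["vp"]
29. n13.acc = 3  [S.pre - 3]
30. n13.mk = 16  [e.val * 3 - 44]
31. n16.pre = -1  [S₁.acc * 3 - 10]
32. n17.fin = -2  [terminal]
33. n18.fin = -7  [terminal]
34. n19.val = 4  [terminal]
35. n16.lim = "qq"  ["qq"]
36. n16.acc = 16  [e.val + 12]
37. n16.mk = 12  [h₁.fin + 19]
38. n20.tag = "xm"  [terminal]
39. n12.lim = "qqk"  [S₂.lim ++ "k"]
40. n12.acc = 19  [len(d.tag) + 17]
41. n12.mk = 3  [S₂.mk * -2 + 27]
42. n0.lim = "zz"  ["zz"]
43. n0.acc = -8  [A.lab - 30]
44. n0.mk = 28  [S₂.mk + 25]

"q"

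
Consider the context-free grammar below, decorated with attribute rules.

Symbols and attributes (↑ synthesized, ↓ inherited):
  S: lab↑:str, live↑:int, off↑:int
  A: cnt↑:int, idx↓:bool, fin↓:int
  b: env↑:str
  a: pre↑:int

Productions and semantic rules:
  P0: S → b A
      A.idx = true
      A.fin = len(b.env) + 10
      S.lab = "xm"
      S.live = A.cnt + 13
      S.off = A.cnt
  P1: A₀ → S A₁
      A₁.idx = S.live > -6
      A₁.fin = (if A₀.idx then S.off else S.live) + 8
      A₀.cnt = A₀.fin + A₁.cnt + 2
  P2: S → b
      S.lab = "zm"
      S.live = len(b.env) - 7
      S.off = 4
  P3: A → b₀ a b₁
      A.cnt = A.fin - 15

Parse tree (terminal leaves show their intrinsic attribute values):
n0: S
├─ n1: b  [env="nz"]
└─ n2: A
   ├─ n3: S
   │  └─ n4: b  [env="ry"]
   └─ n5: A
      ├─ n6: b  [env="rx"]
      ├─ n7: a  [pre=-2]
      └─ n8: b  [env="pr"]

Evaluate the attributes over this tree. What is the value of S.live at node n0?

24

1. n1.env = "nz"  [terminal]
2. n2.idx = true  [true]
3. n2.fin = 12  [len(b.env) + 10]
4. n4.env = "ry"  [terminal]
5. n3.lab = "zm"  ["zm"]
6. n3.live = -5  [len(b.env) - 7]
7. n3.off = 4  [4]
8. n5.idx = true  [S.live > -6]
9. n5.fin = 12  [(if A₀.idx then S.off else S.live) + 8]
10. n6.env = "rx"  [terminal]
11. n7.pre = -2  [terminal]
12. n8.env = "pr"  [terminal]
13. n5.cnt = -3  [A.fin - 15]
14. n2.cnt = 11  [A₀.fin + A₁.cnt + 2]
15. n0.lab = "xm"  ["xm"]
16. n0.live = 24  [A.cnt + 13]
17. n0.off = 11  [A.cnt]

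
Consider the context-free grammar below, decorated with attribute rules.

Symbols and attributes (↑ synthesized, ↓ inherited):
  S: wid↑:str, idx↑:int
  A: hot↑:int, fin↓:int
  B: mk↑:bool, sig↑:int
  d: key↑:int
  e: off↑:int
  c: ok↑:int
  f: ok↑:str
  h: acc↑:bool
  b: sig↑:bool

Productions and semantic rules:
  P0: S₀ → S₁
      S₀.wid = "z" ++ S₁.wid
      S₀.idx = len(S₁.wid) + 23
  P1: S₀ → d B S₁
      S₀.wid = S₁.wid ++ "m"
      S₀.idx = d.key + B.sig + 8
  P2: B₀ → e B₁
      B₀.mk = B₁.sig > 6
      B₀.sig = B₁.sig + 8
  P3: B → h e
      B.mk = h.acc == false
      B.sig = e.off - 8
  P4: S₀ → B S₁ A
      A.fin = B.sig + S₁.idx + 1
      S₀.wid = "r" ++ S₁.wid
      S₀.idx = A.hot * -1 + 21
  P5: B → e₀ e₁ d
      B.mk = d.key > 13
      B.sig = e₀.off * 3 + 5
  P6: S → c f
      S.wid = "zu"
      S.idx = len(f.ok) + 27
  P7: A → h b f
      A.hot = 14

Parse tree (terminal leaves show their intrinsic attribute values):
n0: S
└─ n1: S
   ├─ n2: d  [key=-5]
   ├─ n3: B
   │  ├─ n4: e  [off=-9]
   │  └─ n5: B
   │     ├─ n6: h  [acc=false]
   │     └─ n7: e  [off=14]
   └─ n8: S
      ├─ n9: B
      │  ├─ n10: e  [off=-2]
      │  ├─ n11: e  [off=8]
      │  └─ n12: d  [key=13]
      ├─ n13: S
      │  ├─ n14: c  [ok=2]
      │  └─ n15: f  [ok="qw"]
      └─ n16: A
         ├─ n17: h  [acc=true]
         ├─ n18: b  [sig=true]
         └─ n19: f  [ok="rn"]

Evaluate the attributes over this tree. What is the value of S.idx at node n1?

17

1. n2.key = -5  [terminal]
2. n4.off = -9  [terminal]
3. n6.acc = false  [terminal]
4. n7.off = 14  [terminal]
5. n5.mk = true  [h.acc == false]
6. n5.sig = 6  [e.off - 8]
7. n3.mk = false  [B₁.sig > 6]
8. n3.sig = 14  [B₁.sig + 8]
9. n10.off = -2  [terminal]
10. n11.off = 8  [terminal]
11. n12.key = 13  [terminal]
12. n9.mk = false  [d.key > 13]
13. n9.sig = -1  [e₀.off * 3 + 5]
14. n14.ok = 2  [terminal]
15. n15.ok = "qw"  [terminal]
16. n13.wid = "zu"  ["zu"]
17. n13.idx = 29  [len(f.ok) + 27]
18. n16.fin = 29  [B.sig + S₁.idx + 1]
19. n17.acc = true  [terminal]
20. n18.sig = true  [terminal]
21. n19.ok = "rn"  [terminal]
22. n16.hot = 14  [14]
23. n8.wid = "rzu"  ["r" ++ S₁.wid]
24. n8.idx = 7  [A.hot * -1 + 21]
25. n1.wid = "rzum"  [S₁.wid ++ "m"]
26. n1.idx = 17  [d.key + B.sig + 8]
27. n0.wid = "zrzum"  ["z" ++ S₁.wid]
28. n0.idx = 27  [len(S₁.wid) + 23]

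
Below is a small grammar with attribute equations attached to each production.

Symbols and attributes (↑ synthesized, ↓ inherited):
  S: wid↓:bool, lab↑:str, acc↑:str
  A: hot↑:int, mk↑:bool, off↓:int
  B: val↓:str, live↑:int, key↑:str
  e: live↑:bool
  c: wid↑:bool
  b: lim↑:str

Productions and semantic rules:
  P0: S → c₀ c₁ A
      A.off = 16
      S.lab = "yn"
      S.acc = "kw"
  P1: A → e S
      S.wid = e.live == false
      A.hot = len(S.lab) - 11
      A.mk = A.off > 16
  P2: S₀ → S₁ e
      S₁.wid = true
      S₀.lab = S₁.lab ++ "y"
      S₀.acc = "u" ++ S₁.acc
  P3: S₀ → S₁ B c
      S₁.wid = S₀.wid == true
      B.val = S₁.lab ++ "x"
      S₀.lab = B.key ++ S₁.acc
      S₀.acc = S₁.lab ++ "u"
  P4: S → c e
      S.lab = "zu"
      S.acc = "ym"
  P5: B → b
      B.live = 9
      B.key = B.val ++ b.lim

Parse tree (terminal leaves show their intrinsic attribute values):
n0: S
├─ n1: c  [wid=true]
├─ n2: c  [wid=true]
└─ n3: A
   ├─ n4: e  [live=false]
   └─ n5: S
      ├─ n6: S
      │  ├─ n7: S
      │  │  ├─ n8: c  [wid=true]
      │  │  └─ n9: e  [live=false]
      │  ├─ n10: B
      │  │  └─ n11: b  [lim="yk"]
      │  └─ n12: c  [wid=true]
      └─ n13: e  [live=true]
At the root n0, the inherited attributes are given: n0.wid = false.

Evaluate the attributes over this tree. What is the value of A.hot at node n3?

1. n0.wid = false  [given at root]
2. n1.wid = true  [terminal]
3. n2.wid = true  [terminal]
4. n3.off = 16  [16]
5. n4.live = false  [terminal]
6. n5.wid = true  [e.live == false]
7. n6.wid = true  [true]
8. n7.wid = true  [S₀.wid == true]
9. n8.wid = true  [terminal]
10. n9.live = false  [terminal]
11. n7.lab = "zu"  ["zu"]
12. n7.acc = "ym"  ["ym"]
13. n10.val = "zux"  [S₁.lab ++ "x"]
14. n11.lim = "yk"  [terminal]
15. n10.live = 9  [9]
16. n10.key = "zuxyk"  [B.val ++ b.lim]
17. n12.wid = true  [terminal]
18. n6.lab = "zuxykym"  [B.key ++ S₁.acc]
19. n6.acc = "zuu"  [S₁.lab ++ "u"]
20. n13.live = true  [terminal]
21. n5.lab = "zuxykymy"  [S₁.lab ++ "y"]
22. n5.acc = "uzuu"  ["u" ++ S₁.acc]
23. n3.hot = -3  [len(S.lab) - 11]
24. n3.mk = false  [A.off > 16]
25. n0.lab = "yn"  ["yn"]
26. n0.acc = "kw"  ["kw"]

-3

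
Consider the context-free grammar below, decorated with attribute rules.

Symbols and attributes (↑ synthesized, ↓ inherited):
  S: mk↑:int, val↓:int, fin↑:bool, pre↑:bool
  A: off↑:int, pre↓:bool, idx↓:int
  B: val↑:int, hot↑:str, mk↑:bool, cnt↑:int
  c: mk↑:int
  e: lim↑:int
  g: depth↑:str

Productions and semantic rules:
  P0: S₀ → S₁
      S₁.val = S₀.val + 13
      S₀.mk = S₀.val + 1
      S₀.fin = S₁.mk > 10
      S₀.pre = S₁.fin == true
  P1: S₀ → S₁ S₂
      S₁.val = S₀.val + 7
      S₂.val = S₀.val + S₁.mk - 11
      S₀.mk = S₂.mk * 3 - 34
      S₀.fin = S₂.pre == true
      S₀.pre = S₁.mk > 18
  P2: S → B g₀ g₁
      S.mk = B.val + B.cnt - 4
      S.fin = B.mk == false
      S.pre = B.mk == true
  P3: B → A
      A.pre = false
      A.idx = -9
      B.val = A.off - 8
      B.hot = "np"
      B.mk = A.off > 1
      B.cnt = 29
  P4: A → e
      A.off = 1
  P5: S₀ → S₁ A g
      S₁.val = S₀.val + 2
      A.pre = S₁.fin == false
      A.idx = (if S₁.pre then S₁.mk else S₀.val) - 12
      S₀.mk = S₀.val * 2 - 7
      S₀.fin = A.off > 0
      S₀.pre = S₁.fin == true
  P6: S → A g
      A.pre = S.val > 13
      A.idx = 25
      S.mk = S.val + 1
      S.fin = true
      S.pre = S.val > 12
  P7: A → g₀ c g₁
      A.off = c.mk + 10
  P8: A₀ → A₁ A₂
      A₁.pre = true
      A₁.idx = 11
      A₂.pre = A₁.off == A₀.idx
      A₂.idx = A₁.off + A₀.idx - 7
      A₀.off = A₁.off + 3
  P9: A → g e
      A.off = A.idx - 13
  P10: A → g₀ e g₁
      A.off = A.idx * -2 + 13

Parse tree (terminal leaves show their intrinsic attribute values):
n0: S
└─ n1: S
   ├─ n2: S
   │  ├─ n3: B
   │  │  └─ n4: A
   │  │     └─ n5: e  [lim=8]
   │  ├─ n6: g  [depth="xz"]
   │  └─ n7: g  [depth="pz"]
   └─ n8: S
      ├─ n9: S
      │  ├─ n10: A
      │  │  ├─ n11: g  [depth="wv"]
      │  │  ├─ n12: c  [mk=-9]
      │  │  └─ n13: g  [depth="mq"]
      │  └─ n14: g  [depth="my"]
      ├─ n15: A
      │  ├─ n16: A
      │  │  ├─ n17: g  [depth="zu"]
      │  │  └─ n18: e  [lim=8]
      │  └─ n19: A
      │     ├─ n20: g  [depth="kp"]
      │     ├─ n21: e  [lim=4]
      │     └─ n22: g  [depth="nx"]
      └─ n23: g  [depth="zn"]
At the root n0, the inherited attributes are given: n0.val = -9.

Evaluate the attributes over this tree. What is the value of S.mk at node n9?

14

1. n0.val = -9  [given at root]
2. n1.val = 4  [S₀.val + 13]
3. n2.val = 11  [S₀.val + 7]
4. n4.pre = false  [false]
5. n4.idx = -9  [-9]
6. n5.lim = 8  [terminal]
7. n4.off = 1  [1]
8. n3.val = -7  [A.off - 8]
9. n3.hot = "np"  ["np"]
10. n3.mk = false  [A.off > 1]
11. n3.cnt = 29  [29]
12. n6.depth = "xz"  [terminal]
13. n7.depth = "pz"  [terminal]
14. n2.mk = 18  [B.val + B.cnt - 4]
15. n2.fin = true  [B.mk == false]
16. n2.pre = false  [B.mk == true]
17. n8.val = 11  [S₀.val + S₁.mk - 11]
18. n9.val = 13  [S₀.val + 2]
19. n10.pre = false  [S.val > 13]
20. n10.idx = 25  [25]
21. n11.depth = "wv"  [terminal]
22. n12.mk = -9  [terminal]
23. n13.depth = "mq"  [terminal]
24. n10.off = 1  [c.mk + 10]
25. n14.depth = "my"  [terminal]
26. n9.mk = 14  [S.val + 1]
27. n9.fin = true  [true]
28. n9.pre = true  [S.val > 12]
29. n15.pre = false  [S₁.fin == false]
30. n15.idx = 2  [(if S₁.pre then S₁.mk else S₀.val) - 12]
31. n16.pre = true  [true]
32. n16.idx = 11  [11]
33. n17.depth = "zu"  [terminal]
34. n18.lim = 8  [terminal]
35. n16.off = -2  [A.idx - 13]
36. n19.pre = false  [A₁.off == A₀.idx]
37. n19.idx = -7  [A₁.off + A₀.idx - 7]
38. n20.depth = "kp"  [terminal]
39. n21.lim = 4  [terminal]
40. n22.depth = "nx"  [terminal]
41. n19.off = 27  [A.idx * -2 + 13]
42. n15.off = 1  [A₁.off + 3]
43. n23.depth = "zn"  [terminal]
44. n8.mk = 15  [S₀.val * 2 - 7]
45. n8.fin = true  [A.off > 0]
46. n8.pre = true  [S₁.fin == true]
47. n1.mk = 11  [S₂.mk * 3 - 34]
48. n1.fin = true  [S₂.pre == true]
49. n1.pre = false  [S₁.mk > 18]
50. n0.mk = -8  [S₀.val + 1]
51. n0.fin = true  [S₁.mk > 10]
52. n0.pre = true  [S₁.fin == true]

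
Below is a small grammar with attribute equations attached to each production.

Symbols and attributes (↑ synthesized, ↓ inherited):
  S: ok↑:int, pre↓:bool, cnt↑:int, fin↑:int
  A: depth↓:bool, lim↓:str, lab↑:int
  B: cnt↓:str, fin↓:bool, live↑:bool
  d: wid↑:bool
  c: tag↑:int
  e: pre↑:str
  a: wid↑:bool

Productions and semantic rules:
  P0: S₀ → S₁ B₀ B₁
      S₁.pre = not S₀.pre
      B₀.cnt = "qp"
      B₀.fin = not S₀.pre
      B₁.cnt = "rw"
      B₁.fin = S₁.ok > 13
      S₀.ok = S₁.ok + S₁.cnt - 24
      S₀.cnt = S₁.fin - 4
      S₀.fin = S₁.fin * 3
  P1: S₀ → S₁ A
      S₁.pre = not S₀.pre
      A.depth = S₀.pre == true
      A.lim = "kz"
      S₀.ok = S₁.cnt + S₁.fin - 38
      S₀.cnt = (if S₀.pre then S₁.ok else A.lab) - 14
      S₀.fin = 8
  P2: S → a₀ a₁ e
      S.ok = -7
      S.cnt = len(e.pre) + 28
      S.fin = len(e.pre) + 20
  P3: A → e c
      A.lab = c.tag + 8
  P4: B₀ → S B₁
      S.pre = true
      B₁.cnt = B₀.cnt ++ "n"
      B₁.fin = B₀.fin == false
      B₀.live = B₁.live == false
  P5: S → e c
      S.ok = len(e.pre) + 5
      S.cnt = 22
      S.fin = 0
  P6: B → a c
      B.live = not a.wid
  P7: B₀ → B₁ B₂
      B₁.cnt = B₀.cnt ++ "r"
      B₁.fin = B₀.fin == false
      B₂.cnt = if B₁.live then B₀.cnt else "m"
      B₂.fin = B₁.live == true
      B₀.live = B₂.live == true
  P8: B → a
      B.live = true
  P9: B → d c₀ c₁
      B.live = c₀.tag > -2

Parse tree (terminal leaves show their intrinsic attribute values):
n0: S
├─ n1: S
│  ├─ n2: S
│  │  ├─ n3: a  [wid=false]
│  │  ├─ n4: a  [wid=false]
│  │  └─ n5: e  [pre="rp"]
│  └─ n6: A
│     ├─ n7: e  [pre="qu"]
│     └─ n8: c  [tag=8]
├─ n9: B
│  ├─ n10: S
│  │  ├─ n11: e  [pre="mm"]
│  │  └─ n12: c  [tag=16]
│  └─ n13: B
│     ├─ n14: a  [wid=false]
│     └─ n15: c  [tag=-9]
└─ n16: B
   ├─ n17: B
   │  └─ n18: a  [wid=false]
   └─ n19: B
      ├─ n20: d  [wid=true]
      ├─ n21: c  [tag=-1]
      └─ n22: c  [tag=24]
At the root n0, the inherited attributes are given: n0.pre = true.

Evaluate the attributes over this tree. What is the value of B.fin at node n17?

1. n0.pre = true  [given at root]
2. n1.pre = false  [not S₀.pre]
3. n2.pre = true  [not S₀.pre]
4. n3.wid = false  [terminal]
5. n4.wid = false  [terminal]
6. n5.pre = "rp"  [terminal]
7. n2.ok = -7  [-7]
8. n2.cnt = 30  [len(e.pre) + 28]
9. n2.fin = 22  [len(e.pre) + 20]
10. n6.depth = false  [S₀.pre == true]
11. n6.lim = "kz"  ["kz"]
12. n7.pre = "qu"  [terminal]
13. n8.tag = 8  [terminal]
14. n6.lab = 16  [c.tag + 8]
15. n1.ok = 14  [S₁.cnt + S₁.fin - 38]
16. n1.cnt = 2  [(if S₀.pre then S₁.ok else A.lab) - 14]
17. n1.fin = 8  [8]
18. n9.cnt = "qp"  ["qp"]
19. n9.fin = false  [not S₀.pre]
20. n10.pre = true  [true]
21. n11.pre = "mm"  [terminal]
22. n12.tag = 16  [terminal]
23. n10.ok = 7  [len(e.pre) + 5]
24. n10.cnt = 22  [22]
25. n10.fin = 0  [0]
26. n13.cnt = "qpn"  [B₀.cnt ++ "n"]
27. n13.fin = true  [B₀.fin == false]
28. n14.wid = false  [terminal]
29. n15.tag = -9  [terminal]
30. n13.live = true  [not a.wid]
31. n9.live = false  [B₁.live == false]
32. n16.cnt = "rw"  ["rw"]
33. n16.fin = true  [S₁.ok > 13]
34. n17.cnt = "rwr"  [B₀.cnt ++ "r"]
35. n17.fin = false  [B₀.fin == false]
36. n18.wid = false  [terminal]
37. n17.live = true  [true]
38. n19.cnt = "rw"  [if B₁.live then B₀.cnt else "m"]
39. n19.fin = true  [B₁.live == true]
40. n20.wid = true  [terminal]
41. n21.tag = -1  [terminal]
42. n22.tag = 24  [terminal]
43. n19.live = true  [c₀.tag > -2]
44. n16.live = true  [B₂.live == true]
45. n0.ok = -8  [S₁.ok + S₁.cnt - 24]
46. n0.cnt = 4  [S₁.fin - 4]
47. n0.fin = 24  [S₁.fin * 3]

false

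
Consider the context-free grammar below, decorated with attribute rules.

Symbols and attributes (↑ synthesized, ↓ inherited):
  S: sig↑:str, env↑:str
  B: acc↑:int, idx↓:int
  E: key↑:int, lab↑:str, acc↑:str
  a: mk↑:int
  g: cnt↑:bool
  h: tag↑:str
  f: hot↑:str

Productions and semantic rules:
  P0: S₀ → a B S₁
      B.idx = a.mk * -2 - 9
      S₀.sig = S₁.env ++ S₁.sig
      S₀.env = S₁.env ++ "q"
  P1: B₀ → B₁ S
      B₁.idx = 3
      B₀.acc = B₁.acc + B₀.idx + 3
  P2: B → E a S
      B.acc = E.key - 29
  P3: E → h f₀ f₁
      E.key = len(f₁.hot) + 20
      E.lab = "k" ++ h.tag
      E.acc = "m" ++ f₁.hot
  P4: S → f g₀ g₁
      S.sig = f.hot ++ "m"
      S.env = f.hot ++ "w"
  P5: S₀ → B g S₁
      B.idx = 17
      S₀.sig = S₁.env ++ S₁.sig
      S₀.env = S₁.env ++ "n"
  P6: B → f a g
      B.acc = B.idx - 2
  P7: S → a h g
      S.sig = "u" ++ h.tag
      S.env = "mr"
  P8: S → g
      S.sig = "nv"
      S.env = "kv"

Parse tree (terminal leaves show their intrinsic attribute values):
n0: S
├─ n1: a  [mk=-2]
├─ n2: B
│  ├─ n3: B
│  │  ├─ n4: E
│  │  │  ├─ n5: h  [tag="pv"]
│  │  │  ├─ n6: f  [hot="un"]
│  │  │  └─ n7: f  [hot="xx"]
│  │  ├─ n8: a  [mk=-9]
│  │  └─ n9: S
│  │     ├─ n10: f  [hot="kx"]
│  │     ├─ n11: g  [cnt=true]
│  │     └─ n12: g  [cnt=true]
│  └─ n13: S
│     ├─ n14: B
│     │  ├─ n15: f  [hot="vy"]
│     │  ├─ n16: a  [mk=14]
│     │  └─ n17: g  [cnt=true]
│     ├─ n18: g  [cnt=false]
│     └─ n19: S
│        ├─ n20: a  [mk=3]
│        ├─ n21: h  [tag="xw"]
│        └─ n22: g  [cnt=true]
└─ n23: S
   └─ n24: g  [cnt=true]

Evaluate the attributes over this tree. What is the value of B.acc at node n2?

-9

1. n1.mk = -2  [terminal]
2. n2.idx = -5  [a.mk * -2 - 9]
3. n3.idx = 3  [3]
4. n5.tag = "pv"  [terminal]
5. n6.hot = "un"  [terminal]
6. n7.hot = "xx"  [terminal]
7. n4.key = 22  [len(f₁.hot) + 20]
8. n4.lab = "kpv"  ["k" ++ h.tag]
9. n4.acc = "mxx"  ["m" ++ f₁.hot]
10. n8.mk = -9  [terminal]
11. n10.hot = "kx"  [terminal]
12. n11.cnt = true  [terminal]
13. n12.cnt = true  [terminal]
14. n9.sig = "kxm"  [f.hot ++ "m"]
15. n9.env = "kxw"  [f.hot ++ "w"]
16. n3.acc = -7  [E.key - 29]
17. n14.idx = 17  [17]
18. n15.hot = "vy"  [terminal]
19. n16.mk = 14  [terminal]
20. n17.cnt = true  [terminal]
21. n14.acc = 15  [B.idx - 2]
22. n18.cnt = false  [terminal]
23. n20.mk = 3  [terminal]
24. n21.tag = "xw"  [terminal]
25. n22.cnt = true  [terminal]
26. n19.sig = "uxw"  ["u" ++ h.tag]
27. n19.env = "mr"  ["mr"]
28. n13.sig = "mruxw"  [S₁.env ++ S₁.sig]
29. n13.env = "mrn"  [S₁.env ++ "n"]
30. n2.acc = -9  [B₁.acc + B₀.idx + 3]
31. n24.cnt = true  [terminal]
32. n23.sig = "nv"  ["nv"]
33. n23.env = "kv"  ["kv"]
34. n0.sig = "kvnv"  [S₁.env ++ S₁.sig]
35. n0.env = "kvq"  [S₁.env ++ "q"]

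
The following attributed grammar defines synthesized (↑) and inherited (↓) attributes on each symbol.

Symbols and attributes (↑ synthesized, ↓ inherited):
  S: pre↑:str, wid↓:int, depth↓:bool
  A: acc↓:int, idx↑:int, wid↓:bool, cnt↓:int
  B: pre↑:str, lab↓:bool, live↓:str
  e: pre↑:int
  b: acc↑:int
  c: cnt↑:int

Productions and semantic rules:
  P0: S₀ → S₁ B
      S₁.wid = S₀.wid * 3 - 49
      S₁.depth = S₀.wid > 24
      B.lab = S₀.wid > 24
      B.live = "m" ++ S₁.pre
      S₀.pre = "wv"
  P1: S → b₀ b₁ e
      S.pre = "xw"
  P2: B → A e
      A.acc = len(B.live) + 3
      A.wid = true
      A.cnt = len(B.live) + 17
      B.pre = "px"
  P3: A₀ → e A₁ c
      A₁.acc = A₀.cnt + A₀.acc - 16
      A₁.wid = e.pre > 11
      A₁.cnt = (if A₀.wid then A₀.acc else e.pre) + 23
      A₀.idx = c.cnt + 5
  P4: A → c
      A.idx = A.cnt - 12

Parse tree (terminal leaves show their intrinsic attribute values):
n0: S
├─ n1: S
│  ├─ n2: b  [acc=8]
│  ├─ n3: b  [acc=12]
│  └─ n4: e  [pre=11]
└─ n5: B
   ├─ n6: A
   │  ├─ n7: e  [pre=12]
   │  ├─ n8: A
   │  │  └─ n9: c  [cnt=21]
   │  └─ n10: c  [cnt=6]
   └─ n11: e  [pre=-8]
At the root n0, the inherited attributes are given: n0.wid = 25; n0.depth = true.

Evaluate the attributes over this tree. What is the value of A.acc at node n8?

10

1. n0.wid = 25  [given at root]
2. n0.depth = true  [given at root]
3. n1.wid = 26  [S₀.wid * 3 - 49]
4. n1.depth = true  [S₀.wid > 24]
5. n2.acc = 8  [terminal]
6. n3.acc = 12  [terminal]
7. n4.pre = 11  [terminal]
8. n1.pre = "xw"  ["xw"]
9. n5.lab = true  [S₀.wid > 24]
10. n5.live = "mxw"  ["m" ++ S₁.pre]
11. n6.acc = 6  [len(B.live) + 3]
12. n6.wid = true  [true]
13. n6.cnt = 20  [len(B.live) + 17]
14. n7.pre = 12  [terminal]
15. n8.acc = 10  [A₀.cnt + A₀.acc - 16]
16. n8.wid = true  [e.pre > 11]
17. n8.cnt = 29  [(if A₀.wid then A₀.acc else e.pre) + 23]
18. n9.cnt = 21  [terminal]
19. n8.idx = 17  [A.cnt - 12]
20. n10.cnt = 6  [terminal]
21. n6.idx = 11  [c.cnt + 5]
22. n11.pre = -8  [terminal]
23. n5.pre = "px"  ["px"]
24. n0.pre = "wv"  ["wv"]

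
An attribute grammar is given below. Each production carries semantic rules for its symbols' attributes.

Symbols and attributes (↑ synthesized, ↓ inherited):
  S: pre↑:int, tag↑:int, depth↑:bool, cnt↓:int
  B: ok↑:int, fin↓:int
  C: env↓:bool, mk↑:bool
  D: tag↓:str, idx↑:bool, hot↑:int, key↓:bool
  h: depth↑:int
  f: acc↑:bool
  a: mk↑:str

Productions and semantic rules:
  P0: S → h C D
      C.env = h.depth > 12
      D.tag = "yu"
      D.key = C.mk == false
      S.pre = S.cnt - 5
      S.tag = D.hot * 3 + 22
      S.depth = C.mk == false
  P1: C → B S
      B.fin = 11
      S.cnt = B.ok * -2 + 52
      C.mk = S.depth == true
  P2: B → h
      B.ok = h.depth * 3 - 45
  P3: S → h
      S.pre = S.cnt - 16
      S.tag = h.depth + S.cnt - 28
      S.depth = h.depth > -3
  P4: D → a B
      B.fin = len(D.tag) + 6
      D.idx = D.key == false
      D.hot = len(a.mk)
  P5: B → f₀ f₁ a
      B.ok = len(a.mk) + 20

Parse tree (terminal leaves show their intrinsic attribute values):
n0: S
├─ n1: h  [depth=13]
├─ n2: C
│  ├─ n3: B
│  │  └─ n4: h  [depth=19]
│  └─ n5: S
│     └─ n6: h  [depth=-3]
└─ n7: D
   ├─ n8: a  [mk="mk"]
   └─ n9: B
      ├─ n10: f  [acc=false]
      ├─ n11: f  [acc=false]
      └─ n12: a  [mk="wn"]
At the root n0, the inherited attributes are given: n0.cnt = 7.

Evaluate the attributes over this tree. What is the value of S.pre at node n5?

1. n0.cnt = 7  [given at root]
2. n1.depth = 13  [terminal]
3. n2.env = true  [h.depth > 12]
4. n3.fin = 11  [11]
5. n4.depth = 19  [terminal]
6. n3.ok = 12  [h.depth * 3 - 45]
7. n5.cnt = 28  [B.ok * -2 + 52]
8. n6.depth = -3  [terminal]
9. n5.pre = 12  [S.cnt - 16]
10. n5.tag = -3  [h.depth + S.cnt - 28]
11. n5.depth = false  [h.depth > -3]
12. n2.mk = false  [S.depth == true]
13. n7.tag = "yu"  ["yu"]
14. n7.key = true  [C.mk == false]
15. n8.mk = "mk"  [terminal]
16. n9.fin = 8  [len(D.tag) + 6]
17. n10.acc = false  [terminal]
18. n11.acc = false  [terminal]
19. n12.mk = "wn"  [terminal]
20. n9.ok = 22  [len(a.mk) + 20]
21. n7.idx = false  [D.key == false]
22. n7.hot = 2  [len(a.mk)]
23. n0.pre = 2  [S.cnt - 5]
24. n0.tag = 28  [D.hot * 3 + 22]
25. n0.depth = true  [C.mk == false]

12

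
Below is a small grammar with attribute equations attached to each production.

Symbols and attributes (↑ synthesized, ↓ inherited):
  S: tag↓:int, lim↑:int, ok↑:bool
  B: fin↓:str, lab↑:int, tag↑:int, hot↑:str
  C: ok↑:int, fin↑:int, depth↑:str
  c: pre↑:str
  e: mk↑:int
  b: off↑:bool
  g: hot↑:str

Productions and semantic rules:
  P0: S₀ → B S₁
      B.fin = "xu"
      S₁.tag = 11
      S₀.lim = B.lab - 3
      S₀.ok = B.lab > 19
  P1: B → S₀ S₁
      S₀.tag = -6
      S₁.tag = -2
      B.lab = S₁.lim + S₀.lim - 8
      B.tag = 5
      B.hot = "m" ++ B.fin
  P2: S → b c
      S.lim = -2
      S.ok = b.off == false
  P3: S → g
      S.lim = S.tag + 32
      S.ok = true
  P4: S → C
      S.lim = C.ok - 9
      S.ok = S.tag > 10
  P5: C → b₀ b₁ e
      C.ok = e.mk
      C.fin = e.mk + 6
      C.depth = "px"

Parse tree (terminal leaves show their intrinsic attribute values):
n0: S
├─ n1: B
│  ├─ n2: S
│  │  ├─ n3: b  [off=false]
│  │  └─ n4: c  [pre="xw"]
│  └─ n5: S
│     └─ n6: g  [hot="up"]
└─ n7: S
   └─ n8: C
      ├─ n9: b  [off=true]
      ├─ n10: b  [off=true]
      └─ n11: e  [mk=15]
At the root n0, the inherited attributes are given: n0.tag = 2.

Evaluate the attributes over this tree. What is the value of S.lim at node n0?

17

1. n0.tag = 2  [given at root]
2. n1.fin = "xu"  ["xu"]
3. n2.tag = -6  [-6]
4. n3.off = false  [terminal]
5. n4.pre = "xw"  [terminal]
6. n2.lim = -2  [-2]
7. n2.ok = true  [b.off == false]
8. n5.tag = -2  [-2]
9. n6.hot = "up"  [terminal]
10. n5.lim = 30  [S.tag + 32]
11. n5.ok = true  [true]
12. n1.lab = 20  [S₁.lim + S₀.lim - 8]
13. n1.tag = 5  [5]
14. n1.hot = "mxu"  ["m" ++ B.fin]
15. n7.tag = 11  [11]
16. n9.off = true  [terminal]
17. n10.off = true  [terminal]
18. n11.mk = 15  [terminal]
19. n8.ok = 15  [e.mk]
20. n8.fin = 21  [e.mk + 6]
21. n8.depth = "px"  ["px"]
22. n7.lim = 6  [C.ok - 9]
23. n7.ok = true  [S.tag > 10]
24. n0.lim = 17  [B.lab - 3]
25. n0.ok = true  [B.lab > 19]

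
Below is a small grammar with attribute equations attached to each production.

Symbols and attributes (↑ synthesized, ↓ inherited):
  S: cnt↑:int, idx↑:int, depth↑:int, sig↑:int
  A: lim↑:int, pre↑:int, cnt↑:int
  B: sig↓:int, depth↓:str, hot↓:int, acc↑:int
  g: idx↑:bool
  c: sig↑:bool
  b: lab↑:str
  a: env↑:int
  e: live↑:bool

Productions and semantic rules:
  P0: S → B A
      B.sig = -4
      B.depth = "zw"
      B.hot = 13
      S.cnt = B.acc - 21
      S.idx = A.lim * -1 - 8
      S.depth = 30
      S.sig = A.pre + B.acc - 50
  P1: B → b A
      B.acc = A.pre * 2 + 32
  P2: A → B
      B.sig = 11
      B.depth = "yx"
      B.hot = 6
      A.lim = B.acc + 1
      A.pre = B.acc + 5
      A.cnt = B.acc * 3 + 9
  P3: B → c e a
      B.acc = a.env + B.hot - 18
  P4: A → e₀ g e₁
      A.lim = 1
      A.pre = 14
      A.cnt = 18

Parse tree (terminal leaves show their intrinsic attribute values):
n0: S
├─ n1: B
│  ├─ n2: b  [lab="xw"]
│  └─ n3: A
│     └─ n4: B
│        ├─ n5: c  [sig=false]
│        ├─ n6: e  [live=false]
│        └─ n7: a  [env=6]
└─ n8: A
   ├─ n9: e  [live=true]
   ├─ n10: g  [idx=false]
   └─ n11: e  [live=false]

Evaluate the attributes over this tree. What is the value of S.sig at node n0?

1. n1.sig = -4  [-4]
2. n1.depth = "zw"  ["zw"]
3. n1.hot = 13  [13]
4. n2.lab = "xw"  [terminal]
5. n4.sig = 11  [11]
6. n4.depth = "yx"  ["yx"]
7. n4.hot = 6  [6]
8. n5.sig = false  [terminal]
9. n6.live = false  [terminal]
10. n7.env = 6  [terminal]
11. n4.acc = -6  [a.env + B.hot - 18]
12. n3.lim = -5  [B.acc + 1]
13. n3.pre = -1  [B.acc + 5]
14. n3.cnt = -9  [B.acc * 3 + 9]
15. n1.acc = 30  [A.pre * 2 + 32]
16. n9.live = true  [terminal]
17. n10.idx = false  [terminal]
18. n11.live = false  [terminal]
19. n8.lim = 1  [1]
20. n8.pre = 14  [14]
21. n8.cnt = 18  [18]
22. n0.cnt = 9  [B.acc - 21]
23. n0.idx = -9  [A.lim * -1 - 8]
24. n0.depth = 30  [30]
25. n0.sig = -6  [A.pre + B.acc - 50]

-6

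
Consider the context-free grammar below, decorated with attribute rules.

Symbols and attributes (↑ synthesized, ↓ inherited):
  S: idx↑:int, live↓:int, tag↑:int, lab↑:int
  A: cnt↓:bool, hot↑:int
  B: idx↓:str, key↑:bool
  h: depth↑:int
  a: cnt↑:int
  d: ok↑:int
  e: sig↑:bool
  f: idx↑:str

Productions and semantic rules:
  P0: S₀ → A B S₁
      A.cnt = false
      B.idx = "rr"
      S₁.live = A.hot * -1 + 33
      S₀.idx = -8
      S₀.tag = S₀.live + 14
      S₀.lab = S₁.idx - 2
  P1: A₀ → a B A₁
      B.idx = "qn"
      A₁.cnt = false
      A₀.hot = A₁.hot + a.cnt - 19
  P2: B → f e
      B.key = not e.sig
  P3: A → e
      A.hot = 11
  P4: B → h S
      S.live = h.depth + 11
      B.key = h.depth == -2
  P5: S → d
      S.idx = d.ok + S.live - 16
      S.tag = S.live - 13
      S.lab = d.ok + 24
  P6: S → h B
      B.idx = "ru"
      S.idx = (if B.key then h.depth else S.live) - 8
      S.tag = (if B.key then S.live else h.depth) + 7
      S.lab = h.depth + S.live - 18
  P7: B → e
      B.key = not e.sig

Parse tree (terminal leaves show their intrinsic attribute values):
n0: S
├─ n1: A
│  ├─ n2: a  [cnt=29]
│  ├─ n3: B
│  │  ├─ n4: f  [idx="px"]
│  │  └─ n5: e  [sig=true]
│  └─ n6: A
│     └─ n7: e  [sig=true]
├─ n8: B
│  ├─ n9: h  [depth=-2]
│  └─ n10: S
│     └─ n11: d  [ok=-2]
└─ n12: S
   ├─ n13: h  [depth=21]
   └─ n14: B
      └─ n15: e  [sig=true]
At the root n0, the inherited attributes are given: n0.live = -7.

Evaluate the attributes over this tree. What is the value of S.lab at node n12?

1. n0.live = -7  [given at root]
2. n1.cnt = false  [false]
3. n2.cnt = 29  [terminal]
4. n3.idx = "qn"  ["qn"]
5. n4.idx = "px"  [terminal]
6. n5.sig = true  [terminal]
7. n3.key = false  [not e.sig]
8. n6.cnt = false  [false]
9. n7.sig = true  [terminal]
10. n6.hot = 11  [11]
11. n1.hot = 21  [A₁.hot + a.cnt - 19]
12. n8.idx = "rr"  ["rr"]
13. n9.depth = -2  [terminal]
14. n10.live = 9  [h.depth + 11]
15. n11.ok = -2  [terminal]
16. n10.idx = -9  [d.ok + S.live - 16]
17. n10.tag = -4  [S.live - 13]
18. n10.lab = 22  [d.ok + 24]
19. n8.key = true  [h.depth == -2]
20. n12.live = 12  [A.hot * -1 + 33]
21. n13.depth = 21  [terminal]
22. n14.idx = "ru"  ["ru"]
23. n15.sig = true  [terminal]
24. n14.key = false  [not e.sig]
25. n12.idx = 4  [(if B.key then h.depth else S.live) - 8]
26. n12.tag = 28  [(if B.key then S.live else h.depth) + 7]
27. n12.lab = 15  [h.depth + S.live - 18]
28. n0.idx = -8  [-8]
29. n0.tag = 7  [S₀.live + 14]
30. n0.lab = 2  [S₁.idx - 2]

15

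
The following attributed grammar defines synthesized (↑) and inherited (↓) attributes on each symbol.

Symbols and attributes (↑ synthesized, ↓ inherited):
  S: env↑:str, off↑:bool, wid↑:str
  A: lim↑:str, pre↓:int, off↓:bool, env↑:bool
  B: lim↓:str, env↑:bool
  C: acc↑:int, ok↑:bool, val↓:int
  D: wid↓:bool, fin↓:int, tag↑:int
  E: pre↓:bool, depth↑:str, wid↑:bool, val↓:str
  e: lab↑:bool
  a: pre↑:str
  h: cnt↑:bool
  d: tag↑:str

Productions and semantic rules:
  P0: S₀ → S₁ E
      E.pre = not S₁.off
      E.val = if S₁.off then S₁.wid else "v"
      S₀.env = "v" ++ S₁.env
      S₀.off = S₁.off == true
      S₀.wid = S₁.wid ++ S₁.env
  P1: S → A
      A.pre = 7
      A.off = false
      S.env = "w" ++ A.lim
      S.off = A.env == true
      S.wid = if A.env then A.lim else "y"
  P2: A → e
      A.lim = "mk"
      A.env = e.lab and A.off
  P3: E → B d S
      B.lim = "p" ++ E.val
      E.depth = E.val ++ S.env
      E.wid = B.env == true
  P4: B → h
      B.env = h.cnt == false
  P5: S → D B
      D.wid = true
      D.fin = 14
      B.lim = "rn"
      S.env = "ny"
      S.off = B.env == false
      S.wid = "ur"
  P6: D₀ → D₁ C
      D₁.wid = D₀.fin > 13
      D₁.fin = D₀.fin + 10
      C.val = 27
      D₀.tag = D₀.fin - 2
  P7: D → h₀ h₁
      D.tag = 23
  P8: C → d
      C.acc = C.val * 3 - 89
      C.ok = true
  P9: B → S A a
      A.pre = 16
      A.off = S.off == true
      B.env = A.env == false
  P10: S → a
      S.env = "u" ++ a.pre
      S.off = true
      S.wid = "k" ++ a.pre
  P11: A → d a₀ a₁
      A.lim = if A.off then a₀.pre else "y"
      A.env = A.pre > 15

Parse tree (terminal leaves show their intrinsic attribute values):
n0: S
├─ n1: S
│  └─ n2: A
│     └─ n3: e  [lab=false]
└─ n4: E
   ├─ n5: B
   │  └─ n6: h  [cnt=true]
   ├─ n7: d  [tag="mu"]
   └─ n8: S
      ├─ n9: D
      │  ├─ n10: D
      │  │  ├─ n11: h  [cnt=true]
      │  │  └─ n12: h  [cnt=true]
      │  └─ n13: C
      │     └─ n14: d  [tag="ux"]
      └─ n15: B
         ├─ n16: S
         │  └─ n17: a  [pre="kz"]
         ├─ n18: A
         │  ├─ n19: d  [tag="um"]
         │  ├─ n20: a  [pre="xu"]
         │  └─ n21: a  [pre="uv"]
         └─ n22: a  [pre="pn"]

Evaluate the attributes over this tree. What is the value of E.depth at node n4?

1. n2.pre = 7  [7]
2. n2.off = false  [false]
3. n3.lab = false  [terminal]
4. n2.lim = "mk"  ["mk"]
5. n2.env = false  [e.lab and A.off]
6. n1.env = "wmk"  ["w" ++ A.lim]
7. n1.off = false  [A.env == true]
8. n1.wid = "y"  [if A.env then A.lim else "y"]
9. n4.pre = true  [not S₁.off]
10. n4.val = "v"  [if S₁.off then S₁.wid else "v"]
11. n5.lim = "pv"  ["p" ++ E.val]
12. n6.cnt = true  [terminal]
13. n5.env = false  [h.cnt == false]
14. n7.tag = "mu"  [terminal]
15. n9.wid = true  [true]
16. n9.fin = 14  [14]
17. n10.wid = true  [D₀.fin > 13]
18. n10.fin = 24  [D₀.fin + 10]
19. n11.cnt = true  [terminal]
20. n12.cnt = true  [terminal]
21. n10.tag = 23  [23]
22. n13.val = 27  [27]
23. n14.tag = "ux"  [terminal]
24. n13.acc = -8  [C.val * 3 - 89]
25. n13.ok = true  [true]
26. n9.tag = 12  [D₀.fin - 2]
27. n15.lim = "rn"  ["rn"]
28. n17.pre = "kz"  [terminal]
29. n16.env = "ukz"  ["u" ++ a.pre]
30. n16.off = true  [true]
31. n16.wid = "kkz"  ["k" ++ a.pre]
32. n18.pre = 16  [16]
33. n18.off = true  [S.off == true]
34. n19.tag = "um"  [terminal]
35. n20.pre = "xu"  [terminal]
36. n21.pre = "uv"  [terminal]
37. n18.lim = "xu"  [if A.off then a₀.pre else "y"]
38. n18.env = true  [A.pre > 15]
39. n22.pre = "pn"  [terminal]
40. n15.env = false  [A.env == false]
41. n8.env = "ny"  ["ny"]
42. n8.off = true  [B.env == false]
43. n8.wid = "ur"  ["ur"]
44. n4.depth = "vny"  [E.val ++ S.env]
45. n4.wid = false  [B.env == true]
46. n0.env = "vwmk"  ["v" ++ S₁.env]
47. n0.off = false  [S₁.off == true]
48. n0.wid = "ywmk"  [S₁.wid ++ S₁.env]

"vny"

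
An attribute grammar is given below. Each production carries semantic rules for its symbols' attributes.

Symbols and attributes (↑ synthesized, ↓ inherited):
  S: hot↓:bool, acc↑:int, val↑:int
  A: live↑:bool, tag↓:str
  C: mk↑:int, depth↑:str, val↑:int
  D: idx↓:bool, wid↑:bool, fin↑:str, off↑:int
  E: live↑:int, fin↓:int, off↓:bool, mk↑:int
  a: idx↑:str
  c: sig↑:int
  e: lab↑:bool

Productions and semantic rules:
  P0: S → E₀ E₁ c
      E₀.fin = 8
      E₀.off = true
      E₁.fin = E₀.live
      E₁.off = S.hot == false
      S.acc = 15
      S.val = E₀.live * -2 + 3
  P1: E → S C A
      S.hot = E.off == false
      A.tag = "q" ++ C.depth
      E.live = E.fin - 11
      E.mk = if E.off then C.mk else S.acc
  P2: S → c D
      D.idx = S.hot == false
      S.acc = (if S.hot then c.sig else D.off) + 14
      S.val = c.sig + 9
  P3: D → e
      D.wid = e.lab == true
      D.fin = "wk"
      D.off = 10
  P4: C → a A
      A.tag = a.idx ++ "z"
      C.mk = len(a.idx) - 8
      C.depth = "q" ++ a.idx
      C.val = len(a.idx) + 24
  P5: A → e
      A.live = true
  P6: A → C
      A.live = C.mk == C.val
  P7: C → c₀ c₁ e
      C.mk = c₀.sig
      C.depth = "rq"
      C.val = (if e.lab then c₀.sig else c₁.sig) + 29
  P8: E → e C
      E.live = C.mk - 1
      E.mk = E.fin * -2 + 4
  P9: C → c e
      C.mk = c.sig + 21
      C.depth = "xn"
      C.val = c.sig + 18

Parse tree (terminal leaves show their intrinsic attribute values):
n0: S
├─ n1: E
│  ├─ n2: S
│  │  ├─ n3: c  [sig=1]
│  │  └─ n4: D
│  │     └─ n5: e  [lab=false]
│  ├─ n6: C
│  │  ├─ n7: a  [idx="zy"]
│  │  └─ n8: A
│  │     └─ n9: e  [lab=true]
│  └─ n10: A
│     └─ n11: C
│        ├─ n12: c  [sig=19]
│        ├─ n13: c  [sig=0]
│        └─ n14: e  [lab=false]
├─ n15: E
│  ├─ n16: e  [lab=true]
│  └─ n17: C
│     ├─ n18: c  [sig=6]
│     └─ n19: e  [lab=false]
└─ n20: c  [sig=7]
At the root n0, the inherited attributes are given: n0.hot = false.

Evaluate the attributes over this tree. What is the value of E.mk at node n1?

1. n0.hot = false  [given at root]
2. n1.fin = 8  [8]
3. n1.off = true  [true]
4. n2.hot = false  [E.off == false]
5. n3.sig = 1  [terminal]
6. n4.idx = true  [S.hot == false]
7. n5.lab = false  [terminal]
8. n4.wid = false  [e.lab == true]
9. n4.fin = "wk"  ["wk"]
10. n4.off = 10  [10]
11. n2.acc = 24  [(if S.hot then c.sig else D.off) + 14]
12. n2.val = 10  [c.sig + 9]
13. n7.idx = "zy"  [terminal]
14. n8.tag = "zyz"  [a.idx ++ "z"]
15. n9.lab = true  [terminal]
16. n8.live = true  [true]
17. n6.mk = -6  [len(a.idx) - 8]
18. n6.depth = "qzy"  ["q" ++ a.idx]
19. n6.val = 26  [len(a.idx) + 24]
20. n10.tag = "qqzy"  ["q" ++ C.depth]
21. n12.sig = 19  [terminal]
22. n13.sig = 0  [terminal]
23. n14.lab = false  [terminal]
24. n11.mk = 19  [c₀.sig]
25. n11.depth = "rq"  ["rq"]
26. n11.val = 29  [(if e.lab then c₀.sig else c₁.sig) + 29]
27. n10.live = false  [C.mk == C.val]
28. n1.live = -3  [E.fin - 11]
29. n1.mk = -6  [if E.off then C.mk else S.acc]
30. n15.fin = -3  [E₀.live]
31. n15.off = true  [S.hot == false]
32. n16.lab = true  [terminal]
33. n18.sig = 6  [terminal]
34. n19.lab = false  [terminal]
35. n17.mk = 27  [c.sig + 21]
36. n17.depth = "xn"  ["xn"]
37. n17.val = 24  [c.sig + 18]
38. n15.live = 26  [C.mk - 1]
39. n15.mk = 10  [E.fin * -2 + 4]
40. n20.sig = 7  [terminal]
41. n0.acc = 15  [15]
42. n0.val = 9  [E₀.live * -2 + 3]

-6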